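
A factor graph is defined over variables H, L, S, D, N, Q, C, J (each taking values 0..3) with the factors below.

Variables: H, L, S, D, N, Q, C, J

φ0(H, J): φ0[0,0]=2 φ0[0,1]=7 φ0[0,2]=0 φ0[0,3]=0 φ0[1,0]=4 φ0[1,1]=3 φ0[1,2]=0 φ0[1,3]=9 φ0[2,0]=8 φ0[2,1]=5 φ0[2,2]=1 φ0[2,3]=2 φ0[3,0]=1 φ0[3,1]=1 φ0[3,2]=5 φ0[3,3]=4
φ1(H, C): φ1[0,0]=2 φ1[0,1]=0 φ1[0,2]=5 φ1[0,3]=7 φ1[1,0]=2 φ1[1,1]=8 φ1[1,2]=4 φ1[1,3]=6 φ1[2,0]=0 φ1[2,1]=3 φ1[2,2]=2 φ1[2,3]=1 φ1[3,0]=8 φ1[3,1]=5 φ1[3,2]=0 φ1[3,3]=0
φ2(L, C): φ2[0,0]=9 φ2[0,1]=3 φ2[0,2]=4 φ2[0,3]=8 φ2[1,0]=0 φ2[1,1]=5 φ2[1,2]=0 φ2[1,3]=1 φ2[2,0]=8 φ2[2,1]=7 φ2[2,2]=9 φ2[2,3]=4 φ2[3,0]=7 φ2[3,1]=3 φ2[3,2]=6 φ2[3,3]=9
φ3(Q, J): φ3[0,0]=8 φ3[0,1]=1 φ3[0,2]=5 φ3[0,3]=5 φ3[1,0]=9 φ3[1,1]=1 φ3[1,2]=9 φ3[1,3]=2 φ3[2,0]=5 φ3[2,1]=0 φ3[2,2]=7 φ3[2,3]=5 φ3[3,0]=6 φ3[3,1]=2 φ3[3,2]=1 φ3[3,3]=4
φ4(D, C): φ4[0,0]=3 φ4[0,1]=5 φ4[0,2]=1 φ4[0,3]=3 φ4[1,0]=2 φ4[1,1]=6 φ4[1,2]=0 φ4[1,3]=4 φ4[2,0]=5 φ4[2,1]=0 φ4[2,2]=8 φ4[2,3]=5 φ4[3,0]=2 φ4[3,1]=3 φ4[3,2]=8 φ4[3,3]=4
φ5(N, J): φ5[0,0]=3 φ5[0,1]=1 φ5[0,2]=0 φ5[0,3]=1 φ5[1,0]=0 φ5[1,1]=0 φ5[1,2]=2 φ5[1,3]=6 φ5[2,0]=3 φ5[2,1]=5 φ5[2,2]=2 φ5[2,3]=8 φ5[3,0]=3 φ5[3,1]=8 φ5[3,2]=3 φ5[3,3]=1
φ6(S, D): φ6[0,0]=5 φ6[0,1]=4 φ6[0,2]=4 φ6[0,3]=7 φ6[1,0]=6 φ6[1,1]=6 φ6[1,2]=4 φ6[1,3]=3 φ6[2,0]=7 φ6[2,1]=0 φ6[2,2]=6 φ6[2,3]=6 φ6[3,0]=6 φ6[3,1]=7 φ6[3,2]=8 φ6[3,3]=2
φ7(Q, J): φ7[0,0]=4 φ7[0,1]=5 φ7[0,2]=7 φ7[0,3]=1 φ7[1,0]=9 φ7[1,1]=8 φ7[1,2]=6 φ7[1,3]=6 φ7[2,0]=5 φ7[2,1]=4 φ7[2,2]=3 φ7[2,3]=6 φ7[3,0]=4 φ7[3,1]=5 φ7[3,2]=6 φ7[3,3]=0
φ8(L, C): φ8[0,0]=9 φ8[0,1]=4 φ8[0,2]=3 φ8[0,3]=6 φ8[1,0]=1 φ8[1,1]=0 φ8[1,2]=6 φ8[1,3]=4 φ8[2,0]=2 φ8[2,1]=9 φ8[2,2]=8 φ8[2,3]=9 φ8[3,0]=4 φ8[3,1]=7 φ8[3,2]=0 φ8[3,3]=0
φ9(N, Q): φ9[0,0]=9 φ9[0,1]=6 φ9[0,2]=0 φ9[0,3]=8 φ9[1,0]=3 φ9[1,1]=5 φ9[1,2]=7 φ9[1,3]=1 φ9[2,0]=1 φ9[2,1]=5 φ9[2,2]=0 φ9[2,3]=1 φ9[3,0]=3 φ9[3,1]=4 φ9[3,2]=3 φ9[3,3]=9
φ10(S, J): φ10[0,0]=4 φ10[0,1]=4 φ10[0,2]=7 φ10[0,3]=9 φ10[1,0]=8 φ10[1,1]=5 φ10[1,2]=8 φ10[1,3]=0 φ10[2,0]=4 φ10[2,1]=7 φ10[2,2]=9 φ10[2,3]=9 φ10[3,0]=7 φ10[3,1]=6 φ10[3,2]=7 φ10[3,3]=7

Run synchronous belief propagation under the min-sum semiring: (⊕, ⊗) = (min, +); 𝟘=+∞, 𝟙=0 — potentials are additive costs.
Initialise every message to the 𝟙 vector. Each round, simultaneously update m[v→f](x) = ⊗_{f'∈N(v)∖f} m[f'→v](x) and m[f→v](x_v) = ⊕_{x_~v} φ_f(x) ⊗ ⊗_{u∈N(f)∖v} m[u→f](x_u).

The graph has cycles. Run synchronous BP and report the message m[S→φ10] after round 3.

init: all messages = 𝟙 over 4 values
r1 m[φ0→H] = [0, 0, 1, 1]
r1 m[φ0→J] = [1, 1, 0, 0]
r1 m[φ1→H] = [0, 2, 0, 0]
r1 m[φ1→C] = [0, 0, 0, 0]
r1 m[φ2→L] = [3, 0, 4, 3]
r1 m[φ2→C] = [0, 3, 0, 1]
r1 m[φ3→Q] = [1, 1, 0, 1]
r1 m[φ3→J] = [5, 0, 1, 2]
r1 m[φ4→D] = [1, 0, 0, 2]
r1 m[φ4→C] = [2, 0, 0, 3]
r1 m[φ5→N] = [0, 0, 2, 1]
r1 m[φ5→J] = [0, 0, 0, 1]
r1 m[φ6→S] = [4, 3, 0, 2]
r1 m[φ6→D] = [5, 0, 4, 2]
r1 m[φ7→Q] = [1, 6, 3, 0]
r1 m[φ7→J] = [4, 4, 3, 0]
r1 m[φ8→L] = [3, 0, 2, 0]
r1 m[φ8→C] = [1, 0, 0, 0]
r1 m[φ9→N] = [0, 1, 0, 3]
r1 m[φ9→Q] = [1, 4, 0, 1]
r1 m[φ10→S] = [4, 0, 4, 6]
r1 m[φ10→J] = [4, 4, 7, 0]
r1 m[H→φ0] = [0, 0, 0, 0]
r1 m[H→φ1] = [0, 0, 0, 0]
r1 m[L→φ2] = [0, 0, 0, 0]
r1 m[L→φ8] = [0, 0, 0, 0]
r1 m[S→φ6] = [0, 0, 0, 0]
r1 m[S→φ10] = [0, 0, 0, 0]
r1 m[D→φ4] = [0, 0, 0, 0]
r1 m[D→φ6] = [0, 0, 0, 0]
r1 m[N→φ5] = [0, 0, 0, 0]
r1 m[N→φ9] = [0, 0, 0, 0]
r1 m[Q→φ3] = [0, 0, 0, 0]
r1 m[Q→φ7] = [0, 0, 0, 0]
r1 m[Q→φ9] = [0, 0, 0, 0]
r1 m[C→φ1] = [0, 0, 0, 0]
r1 m[C→φ2] = [0, 0, 0, 0]
r1 m[C→φ4] = [0, 0, 0, 0]
r1 m[C→φ8] = [0, 0, 0, 0]
r1 m[J→φ0] = [0, 0, 0, 0]
r1 m[J→φ3] = [0, 0, 0, 0]
r1 m[J→φ5] = [0, 0, 0, 0]
r1 m[J→φ7] = [0, 0, 0, 0]
r1 m[J→φ10] = [0, 0, 0, 0]
r2 m[φ0→H] = [0, 0, 1, 1]
r2 m[φ0→J] = [1, 1, 0, 0]
r2 m[φ1→H] = [0, 2, 0, 0]
r2 m[φ1→C] = [0, 0, 0, 0]
r2 m[φ2→L] = [3, 0, 4, 3]
r2 m[φ2→C] = [0, 3, 0, 1]
r2 m[φ3→Q] = [1, 1, 0, 1]
r2 m[φ3→J] = [5, 0, 1, 2]
r2 m[φ4→D] = [1, 0, 0, 2]
r2 m[φ4→C] = [2, 0, 0, 3]
r2 m[φ5→N] = [0, 0, 2, 1]
r2 m[φ5→J] = [0, 0, 0, 1]
r2 m[φ6→S] = [4, 3, 0, 2]
r2 m[φ6→D] = [5, 0, 4, 2]
r2 m[φ7→Q] = [1, 6, 3, 0]
r2 m[φ7→J] = [4, 4, 3, 0]
r2 m[φ8→L] = [3, 0, 2, 0]
r2 m[φ8→C] = [1, 0, 0, 0]
r2 m[φ9→N] = [0, 1, 0, 3]
r2 m[φ9→Q] = [1, 4, 0, 1]
r2 m[φ10→S] = [4, 0, 4, 6]
r2 m[φ10→J] = [4, 4, 7, 0]
r2 m[H→φ0] = [0, 2, 0, 0]
r2 m[H→φ1] = [0, 0, 1, 1]
r2 m[L→φ2] = [3, 0, 2, 0]
r2 m[L→φ8] = [3, 0, 4, 3]
r2 m[S→φ6] = [4, 0, 4, 6]
r2 m[S→φ10] = [4, 3, 0, 2]
r2 m[D→φ4] = [5, 0, 4, 2]
r2 m[D→φ6] = [1, 0, 0, 2]
r2 m[N→φ5] = [0, 1, 0, 3]
r2 m[N→φ9] = [0, 0, 2, 1]
r2 m[Q→φ3] = [2, 10, 3, 1]
r2 m[Q→φ7] = [2, 5, 0, 2]
r2 m[Q→φ9] = [2, 7, 3, 1]
r2 m[C→φ1] = [3, 3, 0, 4]
r2 m[C→φ2] = [3, 0, 0, 3]
r2 m[C→φ4] = [1, 3, 0, 1]
r2 m[C→φ8] = [2, 3, 0, 4]
r2 m[J→φ0] = [13, 8, 11, 3]
r2 m[J→φ3] = [9, 9, 10, 1]
r2 m[J→φ5] = [14, 9, 11, 2]
r2 m[J→φ7] = [10, 5, 8, 3]
r2 m[J→φ10] = [10, 5, 4, 3]
r3 m[φ0→H] = [3, 11, 5, 7]
r3 m[φ0→J] = [1, 1, 0, 0]
r3 m[φ1→H] = [3, 4, 2, 0]
r3 m[φ1→C] = [1, 0, 1, 1]
r3 m[φ2→L] = [3, 0, 7, 3]
r3 m[φ2→C] = [0, 3, 0, 1]
r3 m[φ3→Q] = [6, 3, 6, 5]
r3 m[φ3→J] = [7, 3, 2, 5]
r3 m[φ4→D] = [1, 0, 3, 3]
r3 m[φ4→C] = [2, 4, 0, 4]
r3 m[φ5→N] = [3, 8, 10, 3]
r3 m[φ5→J] = [1, 1, 0, 1]
r3 m[φ6→S] = [4, 4, 0, 4]
r3 m[φ6→D] = [6, 4, 4, 3]
r3 m[φ7→Q] = [4, 9, 9, 3]
r3 m[φ7→J] = [5, 4, 3, 2]
r3 m[φ8→L] = [3, 3, 4, 0]
r3 m[φ8→C] = [1, 0, 3, 3]
r3 m[φ9→N] = [3, 2, 2, 5]
r3 m[φ9→Q] = [3, 5, 0, 1]
r3 m[φ10→S] = [9, 3, 12, 10]
r3 m[φ10→J] = [4, 7, 9, 3]
r3 m[H→φ0] = [0, 2, 0, 0]
r3 m[H→φ1] = [0, 0, 1, 1]
r3 m[L→φ2] = [3, 0, 2, 0]
r3 m[L→φ8] = [3, 0, 4, 3]
r3 m[S→φ6] = [4, 0, 4, 6]
r3 m[S→φ10] = [4, 3, 0, 2]
r3 m[D→φ4] = [5, 0, 4, 2]
r3 m[D→φ6] = [1, 0, 0, 2]
r3 m[N→φ5] = [0, 1, 0, 3]
r3 m[N→φ9] = [0, 0, 2, 1]
r3 m[Q→φ3] = [2, 10, 3, 1]
r3 m[Q→φ7] = [2, 5, 0, 2]
r3 m[Q→φ9] = [2, 7, 3, 1]
r3 m[C→φ1] = [3, 3, 0, 4]
r3 m[C→φ2] = [3, 0, 0, 3]
r3 m[C→φ4] = [1, 3, 0, 1]
r3 m[C→φ8] = [2, 3, 0, 4]
r3 m[J→φ0] = [13, 8, 11, 3]
r3 m[J→φ3] = [9, 9, 10, 1]
r3 m[J→φ5] = [14, 9, 11, 2]
r3 m[J→φ7] = [10, 5, 8, 3]
r3 m[J→φ10] = [10, 5, 4, 3]

message @ round 3 = [4, 3, 0, 2]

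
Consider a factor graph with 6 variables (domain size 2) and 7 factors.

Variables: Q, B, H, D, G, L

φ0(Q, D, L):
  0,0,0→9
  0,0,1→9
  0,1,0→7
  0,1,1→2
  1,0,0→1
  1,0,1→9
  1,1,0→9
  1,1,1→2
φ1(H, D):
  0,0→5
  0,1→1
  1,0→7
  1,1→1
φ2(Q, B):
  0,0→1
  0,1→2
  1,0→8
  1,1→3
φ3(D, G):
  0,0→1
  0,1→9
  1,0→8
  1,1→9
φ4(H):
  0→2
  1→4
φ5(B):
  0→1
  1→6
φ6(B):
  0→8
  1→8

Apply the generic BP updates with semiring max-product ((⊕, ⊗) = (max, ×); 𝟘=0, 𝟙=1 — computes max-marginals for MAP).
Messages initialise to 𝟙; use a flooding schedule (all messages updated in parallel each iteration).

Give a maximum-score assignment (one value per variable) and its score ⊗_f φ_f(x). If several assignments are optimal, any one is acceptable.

init: all messages = 𝟙 over 2 values
r1 m[φ0→Q] = [9, 9]
r1 m[φ0→D] = [9, 9]
r1 m[φ0→L] = [9, 9]
r1 m[φ1→H] = [5, 7]
r1 m[φ1→D] = [7, 1]
r1 m[φ2→Q] = [2, 8]
r1 m[φ2→B] = [8, 3]
r1 m[φ3→D] = [9, 9]
r1 m[φ3→G] = [8, 9]
r1 m[φ4→H] = [2, 4]
r1 m[φ5→B] = [1, 6]
r1 m[φ6→B] = [8, 8]
r1 m[Q→φ0] = [1, 1]
r1 m[Q→φ2] = [1, 1]
r1 m[B→φ2] = [1, 1]
r1 m[B→φ5] = [1, 1]
r1 m[B→φ6] = [1, 1]
r1 m[H→φ1] = [1, 1]
r1 m[H→φ4] = [1, 1]
r1 m[D→φ0] = [1, 1]
r1 m[D→φ1] = [1, 1]
r1 m[D→φ3] = [1, 1]
r1 m[G→φ3] = [1, 1]
r1 m[L→φ0] = [1, 1]
r2 m[φ0→Q] = [9, 9]
r2 m[φ0→D] = [9, 9]
r2 m[φ0→L] = [9, 9]
r2 m[φ1→H] = [5, 7]
r2 m[φ1→D] = [7, 1]
r2 m[φ2→Q] = [2, 8]
r2 m[φ2→B] = [8, 3]
r2 m[φ3→D] = [9, 9]
r2 m[φ3→G] = [8, 9]
r2 m[φ4→H] = [2, 4]
r2 m[φ5→B] = [1, 6]
r2 m[φ6→B] = [8, 8]
r2 m[Q→φ0] = [2, 8]
r2 m[Q→φ2] = [9, 9]
r2 m[B→φ2] = [8, 48]
r2 m[B→φ5] = [64, 24]
r2 m[B→φ6] = [8, 18]
r2 m[H→φ1] = [2, 4]
r2 m[H→φ4] = [5, 7]
r2 m[D→φ0] = [63, 9]
r2 m[D→φ1] = [81, 81]
r2 m[D→φ3] = [63, 9]
r2 m[G→φ3] = [1, 1]
r2 m[L→φ0] = [1, 1]
r3 m[φ0→Q] = [567, 567]
r3 m[φ0→D] = [72, 72]
r3 m[φ0→L] = [1134, 4536]
r3 m[φ1→H] = [405, 567]
r3 m[φ1→D] = [28, 4]
r3 m[φ2→Q] = [96, 144]
r3 m[φ2→B] = [72, 27]
r3 m[φ3→D] = [9, 9]
r3 m[φ3→G] = [72, 567]
r3 m[φ4→H] = [2, 4]
r3 m[φ5→B] = [1, 6]
r3 m[φ6→B] = [8, 8]
r3 m[Q→φ0] = [2, 8]
r3 m[Q→φ2] = [9, 9]
r3 m[B→φ2] = [8, 48]
r3 m[B→φ5] = [64, 24]
r3 m[B→φ6] = [8, 18]
r3 m[H→φ1] = [2, 4]
r3 m[H→φ4] = [5, 7]
r3 m[D→φ0] = [63, 9]
r3 m[D→φ1] = [81, 81]
r3 m[D→φ3] = [63, 9]
r3 m[G→φ3] = [1, 1]
r3 m[L→φ0] = [1, 1]
r4 m[φ0→Q] = [567, 567]
r4 m[φ0→D] = [72, 72]
r4 m[φ0→L] = [1134, 4536]
r4 m[φ1→H] = [405, 567]
r4 m[φ1→D] = [28, 4]
r4 m[φ2→Q] = [96, 144]
r4 m[φ2→B] = [72, 27]
r4 m[φ3→D] = [9, 9]
r4 m[φ3→G] = [72, 567]
r4 m[φ4→H] = [2, 4]
r4 m[φ5→B] = [1, 6]
r4 m[φ6→B] = [8, 8]
r4 m[Q→φ0] = [96, 144]
r4 m[Q→φ2] = [567, 567]
r4 m[B→φ2] = [8, 48]
r4 m[B→φ5] = [576, 216]
r4 m[B→φ6] = [72, 162]
r4 m[H→φ1] = [2, 4]
r4 m[H→φ4] = [405, 567]
r4 m[D→φ0] = [252, 36]
r4 m[D→φ1] = [648, 648]
r4 m[D→φ3] = [2016, 288]
r4 m[G→φ3] = [1, 1]
r4 m[L→φ0] = [1, 1]
r5 m[φ0→Q] = [2268, 2268]
r5 m[φ0→D] = [1296, 1296]
r5 m[φ0→L] = [217728, 326592]
r5 m[φ1→H] = [3240, 4536]
r5 m[φ1→D] = [28, 4]
r5 m[φ2→Q] = [96, 144]
r5 m[φ2→B] = [4536, 1701]
r5 m[φ3→D] = [9, 9]
r5 m[φ3→G] = [2304, 18144]
r5 m[φ4→H] = [2, 4]
r5 m[φ5→B] = [1, 6]
r5 m[φ6→B] = [8, 8]
r5 m[Q→φ0] = [96, 144]
r5 m[Q→φ2] = [567, 567]
r5 m[B→φ2] = [8, 48]
r5 m[B→φ5] = [576, 216]
r5 m[B→φ6] = [72, 162]
r5 m[H→φ1] = [2, 4]
r5 m[H→φ4] = [405, 567]
r5 m[D→φ0] = [252, 36]
r5 m[D→φ1] = [648, 648]
r5 m[D→φ3] = [2016, 288]
r5 m[G→φ3] = [1, 1]
r5 m[L→φ0] = [1, 1]
r6 m[φ0→Q] = [2268, 2268]
r6 m[φ0→D] = [1296, 1296]
r6 m[φ0→L] = [217728, 326592]
r6 m[φ1→H] = [3240, 4536]
r6 m[φ1→D] = [28, 4]
r6 m[φ2→Q] = [96, 144]
r6 m[φ2→B] = [4536, 1701]
r6 m[φ3→D] = [9, 9]
r6 m[φ3→G] = [2304, 18144]
r6 m[φ4→H] = [2, 4]
r6 m[φ5→B] = [1, 6]
r6 m[φ6→B] = [8, 8]
r6 m[Q→φ0] = [96, 144]
r6 m[Q→φ2] = [2268, 2268]
r6 m[B→φ2] = [8, 48]
r6 m[B→φ5] = [36288, 13608]
r6 m[B→φ6] = [4536, 10206]
r6 m[H→φ1] = [2, 4]
r6 m[H→φ4] = [3240, 4536]
r6 m[D→φ0] = [252, 36]
r6 m[D→φ1] = [11664, 11664]
r6 m[D→φ3] = [36288, 5184]
r6 m[G→φ3] = [1, 1]
r6 m[L→φ0] = [1, 1]
r7 m[φ0→Q] = [2268, 2268]
r7 m[φ0→D] = [1296, 1296]
r7 m[φ0→L] = [217728, 326592]
r7 m[φ1→H] = [58320, 81648]
r7 m[φ1→D] = [28, 4]
r7 m[φ2→Q] = [96, 144]
r7 m[φ2→B] = [18144, 6804]
r7 m[φ3→D] = [9, 9]
r7 m[φ3→G] = [41472, 326592]
r7 m[φ4→H] = [2, 4]
r7 m[φ5→B] = [1, 6]
r7 m[φ6→B] = [8, 8]
r7 m[Q→φ0] = [96, 144]
r7 m[Q→φ2] = [2268, 2268]
r7 m[B→φ2] = [8, 48]
r7 m[B→φ5] = [36288, 13608]
r7 m[B→φ6] = [4536, 10206]
r7 m[H→φ1] = [2, 4]
r7 m[H→φ4] = [3240, 4536]
r7 m[D→φ0] = [252, 36]
r7 m[D→φ1] = [11664, 11664]
r7 m[D→φ3] = [36288, 5184]
r7 m[G→φ3] = [1, 1]
r7 m[L→φ0] = [1, 1]
r8 m[φ0→Q] = [2268, 2268]
r8 m[φ0→D] = [1296, 1296]
r8 m[φ0→L] = [217728, 326592]
r8 m[φ1→H] = [58320, 81648]
r8 m[φ1→D] = [28, 4]
r8 m[φ2→Q] = [96, 144]
r8 m[φ2→B] = [18144, 6804]
r8 m[φ3→D] = [9, 9]
r8 m[φ3→G] = [41472, 326592]
r8 m[φ4→H] = [2, 4]
r8 m[φ5→B] = [1, 6]
r8 m[φ6→B] = [8, 8]
r8 m[Q→φ0] = [96, 144]
r8 m[Q→φ2] = [2268, 2268]
r8 m[B→φ2] = [8, 48]
r8 m[B→φ5] = [145152, 54432]
r8 m[B→φ6] = [18144, 40824]
r8 m[H→φ1] = [2, 4]
r8 m[H→φ4] = [58320, 81648]
r8 m[D→φ0] = [252, 36]
r8 m[D→φ1] = [11664, 11664]
r8 m[D→φ3] = [36288, 5184]
r8 m[G→φ3] = [1, 1]
r8 m[L→φ0] = [1, 1]
r9 m[φ0→Q] = [2268, 2268]
r9 m[φ0→D] = [1296, 1296]
r9 m[φ0→L] = [217728, 326592]
r9 m[φ1→H] = [58320, 81648]
r9 m[φ1→D] = [28, 4]
r9 m[φ2→Q] = [96, 144]
r9 m[φ2→B] = [18144, 6804]
r9 m[φ3→D] = [9, 9]
r9 m[φ3→G] = [41472, 326592]
r9 m[φ4→H] = [2, 4]
r9 m[φ5→B] = [1, 6]
r9 m[φ6→B] = [8, 8]
r9 m[Q→φ0] = [96, 144]
r9 m[Q→φ2] = [2268, 2268]
r9 m[B→φ2] = [8, 48]
r9 m[B→φ5] = [145152, 54432]
r9 m[B→φ6] = [18144, 40824]
r9 m[H→φ1] = [2, 4]
r9 m[H→φ4] = [58320, 81648]
r9 m[D→φ0] = [252, 36]
r9 m[D→φ1] = [11664, 11664]
r9 m[D→φ3] = [36288, 5184]
r9 m[G→φ3] = [1, 1]
r9 m[L→φ0] = [1, 1]
fixed point reached at round 9
traceback from Q: (Q=1, B=1, H=1, D=0, G=1, L=1), score=326592

assignment: (Q=1, B=1, H=1, D=0, G=1, L=1); score = 326592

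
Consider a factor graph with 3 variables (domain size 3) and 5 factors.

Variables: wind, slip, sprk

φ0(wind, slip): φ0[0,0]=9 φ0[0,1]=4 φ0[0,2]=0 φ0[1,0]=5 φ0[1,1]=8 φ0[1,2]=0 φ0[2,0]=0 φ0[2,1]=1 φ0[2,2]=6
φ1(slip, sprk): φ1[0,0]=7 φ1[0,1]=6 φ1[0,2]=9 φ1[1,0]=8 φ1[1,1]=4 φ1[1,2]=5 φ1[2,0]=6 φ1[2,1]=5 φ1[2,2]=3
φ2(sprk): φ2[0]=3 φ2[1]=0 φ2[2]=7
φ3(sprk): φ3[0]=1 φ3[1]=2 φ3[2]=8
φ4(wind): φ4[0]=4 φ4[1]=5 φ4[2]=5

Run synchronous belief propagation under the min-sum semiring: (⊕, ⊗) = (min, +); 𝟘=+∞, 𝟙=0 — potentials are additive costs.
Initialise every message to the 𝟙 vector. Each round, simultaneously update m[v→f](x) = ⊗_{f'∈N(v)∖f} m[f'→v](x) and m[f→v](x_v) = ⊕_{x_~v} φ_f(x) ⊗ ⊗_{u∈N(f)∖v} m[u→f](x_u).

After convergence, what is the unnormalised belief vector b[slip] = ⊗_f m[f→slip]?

b[slip] = [13, 12, 11]

init: all messages = 𝟙 over 3 values
r1 m[φ0→wind] = [0, 0, 0]
r1 m[φ0→slip] = [0, 1, 0]
r1 m[φ1→slip] = [6, 4, 3]
r1 m[φ1→sprk] = [6, 4, 3]
r1 m[φ2→sprk] = [3, 0, 7]
r1 m[φ3→sprk] = [1, 2, 8]
r1 m[φ4→wind] = [4, 5, 5]
r1 m[wind→φ0] = [0, 0, 0]
r1 m[wind→φ4] = [0, 0, 0]
r1 m[slip→φ0] = [0, 0, 0]
r1 m[slip→φ1] = [0, 0, 0]
r1 m[sprk→φ1] = [0, 0, 0]
r1 m[sprk→φ2] = [0, 0, 0]
r1 m[sprk→φ3] = [0, 0, 0]
r2 m[φ0→wind] = [0, 0, 0]
r2 m[φ0→slip] = [0, 1, 0]
r2 m[φ1→slip] = [6, 4, 3]
r2 m[φ1→sprk] = [6, 4, 3]
r2 m[φ2→sprk] = [3, 0, 7]
r2 m[φ3→sprk] = [1, 2, 8]
r2 m[φ4→wind] = [4, 5, 5]
r2 m[wind→φ0] = [4, 5, 5]
r2 m[wind→φ4] = [0, 0, 0]
r2 m[slip→φ0] = [6, 4, 3]
r2 m[slip→φ1] = [0, 1, 0]
r2 m[sprk→φ1] = [4, 2, 15]
r2 m[sprk→φ2] = [7, 6, 11]
r2 m[sprk→φ3] = [9, 4, 10]
r3 m[φ0→wind] = [3, 3, 5]
r3 m[φ0→slip] = [5, 6, 4]
r3 m[φ1→slip] = [8, 6, 7]
r3 m[φ1→sprk] = [6, 5, 3]
r3 m[φ2→sprk] = [3, 0, 7]
r3 m[φ3→sprk] = [1, 2, 8]
r3 m[φ4→wind] = [4, 5, 5]
r3 m[wind→φ0] = [4, 5, 5]
r3 m[wind→φ4] = [0, 0, 0]
r3 m[slip→φ0] = [6, 4, 3]
r3 m[slip→φ1] = [0, 1, 0]
r3 m[sprk→φ1] = [4, 2, 15]
r3 m[sprk→φ2] = [7, 6, 11]
r3 m[sprk→φ3] = [9, 4, 10]
r4 m[φ0→wind] = [3, 3, 5]
r4 m[φ0→slip] = [5, 6, 4]
r4 m[φ1→slip] = [8, 6, 7]
r4 m[φ1→sprk] = [6, 5, 3]
r4 m[φ2→sprk] = [3, 0, 7]
r4 m[φ3→sprk] = [1, 2, 8]
r4 m[φ4→wind] = [4, 5, 5]
r4 m[wind→φ0] = [4, 5, 5]
r4 m[wind→φ4] = [3, 3, 5]
r4 m[slip→φ0] = [8, 6, 7]
r4 m[slip→φ1] = [5, 6, 4]
r4 m[sprk→φ1] = [4, 2, 15]
r4 m[sprk→φ2] = [7, 7, 11]
r4 m[sprk→φ3] = [9, 5, 10]
r5 m[φ0→wind] = [7, 7, 7]
r5 m[φ0→slip] = [5, 6, 4]
r5 m[φ1→slip] = [8, 6, 7]
r5 m[φ1→sprk] = [10, 9, 7]
r5 m[φ2→sprk] = [3, 0, 7]
r5 m[φ3→sprk] = [1, 2, 8]
r5 m[φ4→wind] = [4, 5, 5]
r5 m[wind→φ0] = [4, 5, 5]
r5 m[wind→φ4] = [3, 3, 5]
r5 m[slip→φ0] = [8, 6, 7]
r5 m[slip→φ1] = [5, 6, 4]
r5 m[sprk→φ1] = [4, 2, 15]
r5 m[sprk→φ2] = [7, 7, 11]
r5 m[sprk→φ3] = [9, 5, 10]
r6 m[φ0→wind] = [7, 7, 7]
r6 m[φ0→slip] = [5, 6, 4]
r6 m[φ1→slip] = [8, 6, 7]
r6 m[φ1→sprk] = [10, 9, 7]
r6 m[φ2→sprk] = [3, 0, 7]
r6 m[φ3→sprk] = [1, 2, 8]
r6 m[φ4→wind] = [4, 5, 5]
r6 m[wind→φ0] = [4, 5, 5]
r6 m[wind→φ4] = [7, 7, 7]
r6 m[slip→φ0] = [8, 6, 7]
r6 m[slip→φ1] = [5, 6, 4]
r6 m[sprk→φ1] = [4, 2, 15]
r6 m[sprk→φ2] = [11, 11, 15]
r6 m[sprk→φ3] = [13, 9, 14]
r7 m[φ0→wind] = [7, 7, 7]
r7 m[φ0→slip] = [5, 6, 4]
r7 m[φ1→slip] = [8, 6, 7]
r7 m[φ1→sprk] = [10, 9, 7]
r7 m[φ2→sprk] = [3, 0, 7]
r7 m[φ3→sprk] = [1, 2, 8]
r7 m[φ4→wind] = [4, 5, 5]
r7 m[wind→φ0] = [4, 5, 5]
r7 m[wind→φ4] = [7, 7, 7]
r7 m[slip→φ0] = [8, 6, 7]
r7 m[slip→φ1] = [5, 6, 4]
r7 m[sprk→φ1] = [4, 2, 15]
r7 m[sprk→φ2] = [11, 11, 15]
r7 m[sprk→φ3] = [13, 9, 14]
fixed point reached at round 7
b[slip] = ⊗ incoming = [13, 12, 11]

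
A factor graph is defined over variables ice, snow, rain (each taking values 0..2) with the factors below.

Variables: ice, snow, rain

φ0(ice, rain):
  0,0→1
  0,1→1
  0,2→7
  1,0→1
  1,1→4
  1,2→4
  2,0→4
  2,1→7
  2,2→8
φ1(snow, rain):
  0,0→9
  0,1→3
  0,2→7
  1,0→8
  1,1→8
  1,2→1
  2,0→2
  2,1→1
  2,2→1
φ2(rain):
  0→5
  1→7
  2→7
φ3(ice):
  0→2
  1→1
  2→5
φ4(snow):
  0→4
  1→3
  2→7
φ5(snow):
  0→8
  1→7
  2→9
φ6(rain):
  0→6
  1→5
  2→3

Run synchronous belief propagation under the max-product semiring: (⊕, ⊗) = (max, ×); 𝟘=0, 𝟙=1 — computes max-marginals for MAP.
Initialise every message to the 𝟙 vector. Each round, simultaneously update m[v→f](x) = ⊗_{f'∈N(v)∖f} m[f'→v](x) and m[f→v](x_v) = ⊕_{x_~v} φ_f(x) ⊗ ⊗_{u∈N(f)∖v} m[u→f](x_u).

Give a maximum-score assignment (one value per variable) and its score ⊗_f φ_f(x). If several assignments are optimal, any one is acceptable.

init: all messages = 𝟙 over 3 values
r1 m[φ0→ice] = [7, 4, 8]
r1 m[φ0→rain] = [4, 7, 8]
r1 m[φ1→snow] = [9, 8, 2]
r1 m[φ1→rain] = [9, 8, 7]
r1 m[φ2→rain] = [5, 7, 7]
r1 m[φ3→ice] = [2, 1, 5]
r1 m[φ4→snow] = [4, 3, 7]
r1 m[φ5→snow] = [8, 7, 9]
r1 m[φ6→rain] = [6, 5, 3]
r1 m[ice→φ0] = [1, 1, 1]
r1 m[ice→φ3] = [1, 1, 1]
r1 m[snow→φ1] = [1, 1, 1]
r1 m[snow→φ4] = [1, 1, 1]
r1 m[snow→φ5] = [1, 1, 1]
r1 m[rain→φ0] = [1, 1, 1]
r1 m[rain→φ1] = [1, 1, 1]
r1 m[rain→φ2] = [1, 1, 1]
r1 m[rain→φ6] = [1, 1, 1]
r2 m[φ0→ice] = [7, 4, 8]
r2 m[φ0→rain] = [4, 7, 8]
r2 m[φ1→snow] = [9, 8, 2]
r2 m[φ1→rain] = [9, 8, 7]
r2 m[φ2→rain] = [5, 7, 7]
r2 m[φ3→ice] = [2, 1, 5]
r2 m[φ4→snow] = [4, 3, 7]
r2 m[φ5→snow] = [8, 7, 9]
r2 m[φ6→rain] = [6, 5, 3]
r2 m[ice→φ0] = [2, 1, 5]
r2 m[ice→φ3] = [7, 4, 8]
r2 m[snow→φ1] = [32, 21, 63]
r2 m[snow→φ4] = [72, 56, 18]
r2 m[snow→φ5] = [36, 24, 14]
r2 m[rain→φ0] = [270, 280, 147]
r2 m[rain→φ1] = [120, 245, 168]
r2 m[rain→φ2] = [216, 280, 168]
r2 m[rain→φ6] = [180, 392, 392]
r3 m[φ0→ice] = [1029, 1120, 1960]
r3 m[φ0→rain] = [20, 35, 40]
r3 m[φ1→snow] = [1176, 1960, 245]
r3 m[φ1→rain] = [288, 168, 224]
r3 m[φ2→rain] = [5, 7, 7]
r3 m[φ3→ice] = [2, 1, 5]
r3 m[φ4→snow] = [4, 3, 7]
r3 m[φ5→snow] = [8, 7, 9]
r3 m[φ6→rain] = [6, 5, 3]
r3 m[ice→φ0] = [2, 1, 5]
r3 m[ice→φ3] = [7, 4, 8]
r3 m[snow→φ1] = [32, 21, 63]
r3 m[snow→φ4] = [72, 56, 18]
r3 m[snow→φ5] = [36, 24, 14]
r3 m[rain→φ0] = [270, 280, 147]
r3 m[rain→φ1] = [120, 245, 168]
r3 m[rain→φ2] = [216, 280, 168]
r3 m[rain→φ6] = [180, 392, 392]
r4 m[φ0→ice] = [1029, 1120, 1960]
r4 m[φ0→rain] = [20, 35, 40]
r4 m[φ1→snow] = [1176, 1960, 245]
r4 m[φ1→rain] = [288, 168, 224]
r4 m[φ2→rain] = [5, 7, 7]
r4 m[φ3→ice] = [2, 1, 5]
r4 m[φ4→snow] = [4, 3, 7]
r4 m[φ5→snow] = [8, 7, 9]
r4 m[φ6→rain] = [6, 5, 3]
r4 m[ice→φ0] = [2, 1, 5]
r4 m[ice→φ3] = [1029, 1120, 1960]
r4 m[snow→φ1] = [32, 21, 63]
r4 m[snow→φ4] = [9408, 13720, 2205]
r4 m[snow→φ5] = [4704, 5880, 1715]
r4 m[rain→φ0] = [8640, 5880, 4704]
r4 m[rain→φ1] = [600, 1225, 840]
r4 m[rain→φ2] = [34560, 29400, 26880]
r4 m[rain→φ6] = [28800, 41160, 62720]
r5 m[φ0→ice] = [32928, 23520, 41160]
r5 m[φ0→rain] = [20, 35, 40]
r5 m[φ1→snow] = [5880, 9800, 1225]
r5 m[φ1→rain] = [288, 168, 224]
r5 m[φ2→rain] = [5, 7, 7]
r5 m[φ3→ice] = [2, 1, 5]
r5 m[φ4→snow] = [4, 3, 7]
r5 m[φ5→snow] = [8, 7, 9]
r5 m[φ6→rain] = [6, 5, 3]
r5 m[ice→φ0] = [2, 1, 5]
r5 m[ice→φ3] = [1029, 1120, 1960]
r5 m[snow→φ1] = [32, 21, 63]
r5 m[snow→φ4] = [9408, 13720, 2205]
r5 m[snow→φ5] = [4704, 5880, 1715]
r5 m[rain→φ0] = [8640, 5880, 4704]
r5 m[rain→φ1] = [600, 1225, 840]
r5 m[rain→φ2] = [34560, 29400, 26880]
r5 m[rain→φ6] = [28800, 41160, 62720]
r6 m[φ0→ice] = [32928, 23520, 41160]
r6 m[φ0→rain] = [20, 35, 40]
r6 m[φ1→snow] = [5880, 9800, 1225]
r6 m[φ1→rain] = [288, 168, 224]
r6 m[φ2→rain] = [5, 7, 7]
r6 m[φ3→ice] = [2, 1, 5]
r6 m[φ4→snow] = [4, 3, 7]
r6 m[φ5→snow] = [8, 7, 9]
r6 m[φ6→rain] = [6, 5, 3]
r6 m[ice→φ0] = [2, 1, 5]
r6 m[ice→φ3] = [32928, 23520, 41160]
r6 m[snow→φ1] = [32, 21, 63]
r6 m[snow→φ4] = [47040, 68600, 11025]
r6 m[snow→φ5] = [23520, 29400, 8575]
r6 m[rain→φ0] = [8640, 5880, 4704]
r6 m[rain→φ1] = [600, 1225, 840]
r6 m[rain→φ2] = [34560, 29400, 26880]
r6 m[rain→φ6] = [28800, 41160, 62720]
r7 m[φ0→ice] = [32928, 23520, 41160]
r7 m[φ0→rain] = [20, 35, 40]
r7 m[φ1→snow] = [5880, 9800, 1225]
r7 m[φ1→rain] = [288, 168, 224]
r7 m[φ2→rain] = [5, 7, 7]
r7 m[φ3→ice] = [2, 1, 5]
r7 m[φ4→snow] = [4, 3, 7]
r7 m[φ5→snow] = [8, 7, 9]
r7 m[φ6→rain] = [6, 5, 3]
r7 m[ice→φ0] = [2, 1, 5]
r7 m[ice→φ3] = [32928, 23520, 41160]
r7 m[snow→φ1] = [32, 21, 63]
r7 m[snow→φ4] = [47040, 68600, 11025]
r7 m[snow→φ5] = [23520, 29400, 8575]
r7 m[rain→φ0] = [8640, 5880, 4704]
r7 m[rain→φ1] = [600, 1225, 840]
r7 m[rain→φ2] = [34560, 29400, 26880]
r7 m[rain→φ6] = [28800, 41160, 62720]
fixed point reached at round 7
traceback from ice: (ice=2, snow=1, rain=1), score=205800

assignment: (ice=2, snow=1, rain=1); score = 205800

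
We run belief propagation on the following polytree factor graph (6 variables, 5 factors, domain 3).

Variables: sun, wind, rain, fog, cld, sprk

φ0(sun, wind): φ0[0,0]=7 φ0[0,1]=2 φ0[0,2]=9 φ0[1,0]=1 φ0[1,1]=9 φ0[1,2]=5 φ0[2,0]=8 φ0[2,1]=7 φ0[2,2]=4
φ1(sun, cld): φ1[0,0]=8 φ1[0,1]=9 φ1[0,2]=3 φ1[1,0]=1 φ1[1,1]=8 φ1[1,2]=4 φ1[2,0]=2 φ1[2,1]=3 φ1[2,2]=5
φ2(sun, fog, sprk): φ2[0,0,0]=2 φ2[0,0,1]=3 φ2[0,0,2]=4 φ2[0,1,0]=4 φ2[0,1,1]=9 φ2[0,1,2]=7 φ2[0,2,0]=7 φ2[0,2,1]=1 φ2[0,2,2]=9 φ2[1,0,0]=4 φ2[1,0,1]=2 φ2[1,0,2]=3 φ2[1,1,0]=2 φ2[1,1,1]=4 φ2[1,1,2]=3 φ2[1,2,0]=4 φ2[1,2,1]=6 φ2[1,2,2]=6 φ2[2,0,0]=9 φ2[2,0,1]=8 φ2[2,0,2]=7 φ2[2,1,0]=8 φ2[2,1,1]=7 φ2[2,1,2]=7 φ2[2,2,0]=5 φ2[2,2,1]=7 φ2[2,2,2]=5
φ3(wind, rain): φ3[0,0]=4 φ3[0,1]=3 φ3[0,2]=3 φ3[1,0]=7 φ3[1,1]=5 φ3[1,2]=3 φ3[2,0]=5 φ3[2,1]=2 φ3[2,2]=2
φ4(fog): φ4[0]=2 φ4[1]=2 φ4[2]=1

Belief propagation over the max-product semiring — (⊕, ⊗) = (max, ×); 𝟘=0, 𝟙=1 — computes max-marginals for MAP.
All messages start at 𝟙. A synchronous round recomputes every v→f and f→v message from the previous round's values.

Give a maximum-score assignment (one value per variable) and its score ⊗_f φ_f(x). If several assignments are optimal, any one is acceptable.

assignment: (sun=0, wind=2, rain=0, fog=1, cld=1, sprk=1); score = 7290

init: all messages = 𝟙 over 3 values
r1 m[φ0→sun] = [9, 9, 8]
r1 m[φ0→wind] = [8, 9, 9]
r1 m[φ1→sun] = [9, 8, 5]
r1 m[φ1→cld] = [8, 9, 5]
r1 m[φ2→sun] = [9, 6, 9]
r1 m[φ2→fog] = [9, 9, 9]
r1 m[φ2→sprk] = [9, 9, 9]
r1 m[φ3→wind] = [4, 7, 5]
r1 m[φ3→rain] = [7, 5, 3]
r1 m[φ4→fog] = [2, 2, 1]
r1 m[sun→φ0] = [1, 1, 1]
r1 m[sun→φ1] = [1, 1, 1]
r1 m[sun→φ2] = [1, 1, 1]
r1 m[wind→φ0] = [1, 1, 1]
r1 m[wind→φ3] = [1, 1, 1]
r1 m[rain→φ3] = [1, 1, 1]
r1 m[fog→φ2] = [1, 1, 1]
r1 m[fog→φ4] = [1, 1, 1]
r1 m[cld→φ1] = [1, 1, 1]
r1 m[sprk→φ2] = [1, 1, 1]
r2 m[φ0→sun] = [9, 9, 8]
r2 m[φ0→wind] = [8, 9, 9]
r2 m[φ1→sun] = [9, 8, 5]
r2 m[φ1→cld] = [8, 9, 5]
r2 m[φ2→sun] = [9, 6, 9]
r2 m[φ2→fog] = [9, 9, 9]
r2 m[φ2→sprk] = [9, 9, 9]
r2 m[φ3→wind] = [4, 7, 5]
r2 m[φ3→rain] = [7, 5, 3]
r2 m[φ4→fog] = [2, 2, 1]
r2 m[sun→φ0] = [81, 48, 45]
r2 m[sun→φ1] = [81, 54, 72]
r2 m[sun→φ2] = [81, 72, 40]
r2 m[wind→φ0] = [4, 7, 5]
r2 m[wind→φ3] = [8, 9, 9]
r2 m[rain→φ3] = [1, 1, 1]
r2 m[fog→φ2] = [2, 2, 1]
r2 m[fog→φ4] = [9, 9, 9]
r2 m[cld→φ1] = [1, 1, 1]
r2 m[sprk→φ2] = [1, 1, 1]
r3 m[φ0→sun] = [45, 63, 49]
r3 m[φ0→wind] = [567, 432, 729]
r3 m[φ1→sun] = [9, 8, 5]
r3 m[φ1→cld] = [648, 729, 360]
r3 m[φ2→sun] = [18, 8, 18]
r3 m[φ2→fog] = [360, 729, 729]
r3 m[φ2→sprk] = [720, 1458, 1134]
r3 m[φ3→wind] = [4, 7, 5]
r3 m[φ3→rain] = [63, 45, 27]
r3 m[φ4→fog] = [2, 2, 1]
r3 m[sun→φ0] = [81, 48, 45]
r3 m[sun→φ1] = [81, 54, 72]
r3 m[sun→φ2] = [81, 72, 40]
r3 m[wind→φ0] = [4, 7, 5]
r3 m[wind→φ3] = [8, 9, 9]
r3 m[rain→φ3] = [1, 1, 1]
r3 m[fog→φ2] = [2, 2, 1]
r3 m[fog→φ4] = [9, 9, 9]
r3 m[cld→φ1] = [1, 1, 1]
r3 m[sprk→φ2] = [1, 1, 1]
r4 m[φ0→sun] = [45, 63, 49]
r4 m[φ0→wind] = [567, 432, 729]
r4 m[φ1→sun] = [9, 8, 5]
r4 m[φ1→cld] = [648, 729, 360]
r4 m[φ2→sun] = [18, 8, 18]
r4 m[φ2→fog] = [360, 729, 729]
r4 m[φ2→sprk] = [720, 1458, 1134]
r4 m[φ3→wind] = [4, 7, 5]
r4 m[φ3→rain] = [63, 45, 27]
r4 m[φ4→fog] = [2, 2, 1]
r4 m[sun→φ0] = [162, 64, 90]
r4 m[sun→φ1] = [810, 504, 882]
r4 m[sun→φ2] = [405, 504, 245]
r4 m[wind→φ0] = [4, 7, 5]
r4 m[wind→φ3] = [567, 432, 729]
r4 m[rain→φ3] = [1, 1, 1]
r4 m[fog→φ2] = [2, 2, 1]
r4 m[fog→φ4] = [360, 729, 729]
r4 m[cld→φ1] = [1, 1, 1]
r4 m[sprk→φ2] = [1, 1, 1]
r5 m[φ0→sun] = [45, 63, 49]
r5 m[φ0→wind] = [1134, 630, 1458]
r5 m[φ1→sun] = [9, 8, 5]
r5 m[φ1→cld] = [6480, 7290, 4410]
r5 m[φ2→sun] = [18, 8, 18]
r5 m[φ2→fog] = [2205, 3645, 3645]
r5 m[φ2→sprk] = [4410, 7290, 5670]
r5 m[φ3→wind] = [4, 7, 5]
r5 m[φ3→rain] = [3645, 2160, 1701]
r5 m[φ4→fog] = [2, 2, 1]
r5 m[sun→φ0] = [162, 64, 90]
r5 m[sun→φ1] = [810, 504, 882]
r5 m[sun→φ2] = [405, 504, 245]
r5 m[wind→φ0] = [4, 7, 5]
r5 m[wind→φ3] = [567, 432, 729]
r5 m[rain→φ3] = [1, 1, 1]
r5 m[fog→φ2] = [2, 2, 1]
r5 m[fog→φ4] = [360, 729, 729]
r5 m[cld→φ1] = [1, 1, 1]
r5 m[sprk→φ2] = [1, 1, 1]
r6 m[φ0→sun] = [45, 63, 49]
r6 m[φ0→wind] = [1134, 630, 1458]
r6 m[φ1→sun] = [9, 8, 5]
r6 m[φ1→cld] = [6480, 7290, 4410]
r6 m[φ2→sun] = [18, 8, 18]
r6 m[φ2→fog] = [2205, 3645, 3645]
r6 m[φ2→sprk] = [4410, 7290, 5670]
r6 m[φ3→wind] = [4, 7, 5]
r6 m[φ3→rain] = [3645, 2160, 1701]
r6 m[φ4→fog] = [2, 2, 1]
r6 m[sun→φ0] = [162, 64, 90]
r6 m[sun→φ1] = [810, 504, 882]
r6 m[sun→φ2] = [405, 504, 245]
r6 m[wind→φ0] = [4, 7, 5]
r6 m[wind→φ3] = [1134, 630, 1458]
r6 m[rain→φ3] = [1, 1, 1]
r6 m[fog→φ2] = [2, 2, 1]
r6 m[fog→φ4] = [2205, 3645, 3645]
r6 m[cld→φ1] = [1, 1, 1]
r6 m[sprk→φ2] = [1, 1, 1]
r7 m[φ0→sun] = [45, 63, 49]
r7 m[φ0→wind] = [1134, 630, 1458]
r7 m[φ1→sun] = [9, 8, 5]
r7 m[φ1→cld] = [6480, 7290, 4410]
r7 m[φ2→sun] = [18, 8, 18]
r7 m[φ2→fog] = [2205, 3645, 3645]
r7 m[φ2→sprk] = [4410, 7290, 5670]
r7 m[φ3→wind] = [4, 7, 5]
r7 m[φ3→rain] = [7290, 3402, 3402]
r7 m[φ4→fog] = [2, 2, 1]
r7 m[sun→φ0] = [162, 64, 90]
r7 m[sun→φ1] = [810, 504, 882]
r7 m[sun→φ2] = [405, 504, 245]
r7 m[wind→φ0] = [4, 7, 5]
r7 m[wind→φ3] = [1134, 630, 1458]
r7 m[rain→φ3] = [1, 1, 1]
r7 m[fog→φ2] = [2, 2, 1]
r7 m[fog→φ4] = [2205, 3645, 3645]
r7 m[cld→φ1] = [1, 1, 1]
r7 m[sprk→φ2] = [1, 1, 1]
r8 m[φ0→sun] = [45, 63, 49]
r8 m[φ0→wind] = [1134, 630, 1458]
r8 m[φ1→sun] = [9, 8, 5]
r8 m[φ1→cld] = [6480, 7290, 4410]
r8 m[φ2→sun] = [18, 8, 18]
r8 m[φ2→fog] = [2205, 3645, 3645]
r8 m[φ2→sprk] = [4410, 7290, 5670]
r8 m[φ3→wind] = [4, 7, 5]
r8 m[φ3→rain] = [7290, 3402, 3402]
r8 m[φ4→fog] = [2, 2, 1]
r8 m[sun→φ0] = [162, 64, 90]
r8 m[sun→φ1] = [810, 504, 882]
r8 m[sun→φ2] = [405, 504, 245]
r8 m[wind→φ0] = [4, 7, 5]
r8 m[wind→φ3] = [1134, 630, 1458]
r8 m[rain→φ3] = [1, 1, 1]
r8 m[fog→φ2] = [2, 2, 1]
r8 m[fog→φ4] = [2205, 3645, 3645]
r8 m[cld→φ1] = [1, 1, 1]
r8 m[sprk→φ2] = [1, 1, 1]
fixed point reached at round 8
traceback from sun: (sun=0, wind=2, rain=0, fog=1, cld=1, sprk=1), score=7290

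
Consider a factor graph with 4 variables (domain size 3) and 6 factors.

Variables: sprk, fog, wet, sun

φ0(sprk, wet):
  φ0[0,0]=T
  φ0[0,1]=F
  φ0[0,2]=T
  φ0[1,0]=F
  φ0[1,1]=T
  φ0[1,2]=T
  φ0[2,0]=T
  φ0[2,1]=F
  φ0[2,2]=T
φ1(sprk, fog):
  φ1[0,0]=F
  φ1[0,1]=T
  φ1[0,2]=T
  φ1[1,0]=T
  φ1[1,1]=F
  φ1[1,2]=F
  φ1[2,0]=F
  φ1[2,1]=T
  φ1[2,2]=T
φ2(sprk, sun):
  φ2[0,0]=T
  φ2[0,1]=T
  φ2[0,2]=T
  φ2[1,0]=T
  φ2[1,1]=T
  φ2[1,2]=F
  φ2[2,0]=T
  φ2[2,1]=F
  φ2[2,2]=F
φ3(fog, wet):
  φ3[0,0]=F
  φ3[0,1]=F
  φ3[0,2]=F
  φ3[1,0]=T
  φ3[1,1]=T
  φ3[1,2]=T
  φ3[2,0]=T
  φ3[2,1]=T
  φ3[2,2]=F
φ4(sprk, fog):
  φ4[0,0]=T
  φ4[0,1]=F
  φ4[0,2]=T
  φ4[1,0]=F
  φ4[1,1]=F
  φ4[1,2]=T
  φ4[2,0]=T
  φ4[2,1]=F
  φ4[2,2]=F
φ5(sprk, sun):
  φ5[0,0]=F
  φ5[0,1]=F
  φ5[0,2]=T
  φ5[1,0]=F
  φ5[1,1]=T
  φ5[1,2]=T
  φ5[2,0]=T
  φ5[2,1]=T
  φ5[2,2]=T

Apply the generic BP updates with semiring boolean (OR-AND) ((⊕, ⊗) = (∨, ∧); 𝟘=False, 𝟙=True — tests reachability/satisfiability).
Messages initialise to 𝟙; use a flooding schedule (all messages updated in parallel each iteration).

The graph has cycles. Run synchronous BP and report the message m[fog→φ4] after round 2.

message @ round 2 = [F, T, T]

init: all messages = 𝟙 over 3 values
r1 m[φ0→sprk] = [T, T, T]
r1 m[φ0→wet] = [T, T, T]
r1 m[φ1→sprk] = [T, T, T]
r1 m[φ1→fog] = [T, T, T]
r1 m[φ2→sprk] = [T, T, T]
r1 m[φ2→sun] = [T, T, T]
r1 m[φ3→fog] = [F, T, T]
r1 m[φ3→wet] = [T, T, T]
r1 m[φ4→sprk] = [T, T, T]
r1 m[φ4→fog] = [T, F, T]
r1 m[φ5→sprk] = [T, T, T]
r1 m[φ5→sun] = [T, T, T]
r1 m[sprk→φ0] = [T, T, T]
r1 m[sprk→φ1] = [T, T, T]
r1 m[sprk→φ2] = [T, T, T]
r1 m[sprk→φ4] = [T, T, T]
r1 m[sprk→φ5] = [T, T, T]
r1 m[fog→φ1] = [T, T, T]
r1 m[fog→φ3] = [T, T, T]
r1 m[fog→φ4] = [T, T, T]
r1 m[wet→φ0] = [T, T, T]
r1 m[wet→φ3] = [T, T, T]
r1 m[sun→φ2] = [T, T, T]
r1 m[sun→φ5] = [T, T, T]
r2 m[φ0→sprk] = [T, T, T]
r2 m[φ0→wet] = [T, T, T]
r2 m[φ1→sprk] = [T, T, T]
r2 m[φ1→fog] = [T, T, T]
r2 m[φ2→sprk] = [T, T, T]
r2 m[φ2→sun] = [T, T, T]
r2 m[φ3→fog] = [F, T, T]
r2 m[φ3→wet] = [T, T, T]
r2 m[φ4→sprk] = [T, T, T]
r2 m[φ4→fog] = [T, F, T]
r2 m[φ5→sprk] = [T, T, T]
r2 m[φ5→sun] = [T, T, T]
r2 m[sprk→φ0] = [T, T, T]
r2 m[sprk→φ1] = [T, T, T]
r2 m[sprk→φ2] = [T, T, T]
r2 m[sprk→φ4] = [T, T, T]
r2 m[sprk→φ5] = [T, T, T]
r2 m[fog→φ1] = [F, F, T]
r2 m[fog→φ3] = [T, F, T]
r2 m[fog→φ4] = [F, T, T]
r2 m[wet→φ0] = [T, T, T]
r2 m[wet→φ3] = [T, T, T]
r2 m[sun→φ2] = [T, T, T]
r2 m[sun→φ5] = [T, T, T]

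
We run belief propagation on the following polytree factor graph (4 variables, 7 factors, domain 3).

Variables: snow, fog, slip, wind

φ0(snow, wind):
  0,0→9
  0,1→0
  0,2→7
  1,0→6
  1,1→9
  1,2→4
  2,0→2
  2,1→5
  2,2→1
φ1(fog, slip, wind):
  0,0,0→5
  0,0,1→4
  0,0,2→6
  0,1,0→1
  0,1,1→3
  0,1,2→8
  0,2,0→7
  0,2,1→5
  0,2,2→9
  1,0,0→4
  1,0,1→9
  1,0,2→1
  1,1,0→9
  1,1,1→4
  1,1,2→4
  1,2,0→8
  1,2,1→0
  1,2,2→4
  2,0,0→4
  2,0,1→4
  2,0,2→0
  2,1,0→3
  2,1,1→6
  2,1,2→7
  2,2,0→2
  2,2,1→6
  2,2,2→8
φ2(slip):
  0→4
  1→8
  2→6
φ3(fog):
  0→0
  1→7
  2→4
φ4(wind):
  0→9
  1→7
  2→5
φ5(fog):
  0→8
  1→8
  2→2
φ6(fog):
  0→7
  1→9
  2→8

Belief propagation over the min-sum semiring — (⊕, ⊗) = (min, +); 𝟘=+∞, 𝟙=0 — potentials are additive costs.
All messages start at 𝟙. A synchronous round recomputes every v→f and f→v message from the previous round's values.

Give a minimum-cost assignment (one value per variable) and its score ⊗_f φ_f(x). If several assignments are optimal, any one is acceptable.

init: all messages = 𝟙 over 3 values
r1 m[φ0→snow] = [0, 4, 1]
r1 m[φ0→wind] = [2, 0, 1]
r1 m[φ1→fog] = [1, 0, 0]
r1 m[φ1→slip] = [0, 1, 0]
r1 m[φ1→wind] = [1, 0, 0]
r1 m[φ2→slip] = [4, 8, 6]
r1 m[φ3→fog] = [0, 7, 4]
r1 m[φ4→wind] = [9, 7, 5]
r1 m[φ5→fog] = [8, 8, 2]
r1 m[φ6→fog] = [7, 9, 8]
r1 m[snow→φ0] = [0, 0, 0]
r1 m[fog→φ1] = [0, 0, 0]
r1 m[fog→φ3] = [0, 0, 0]
r1 m[fog→φ5] = [0, 0, 0]
r1 m[fog→φ6] = [0, 0, 0]
r1 m[slip→φ1] = [0, 0, 0]
r1 m[slip→φ2] = [0, 0, 0]
r1 m[wind→φ0] = [0, 0, 0]
r1 m[wind→φ1] = [0, 0, 0]
r1 m[wind→φ4] = [0, 0, 0]
r2 m[φ0→snow] = [0, 4, 1]
r2 m[φ0→wind] = [2, 0, 1]
r2 m[φ1→fog] = [1, 0, 0]
r2 m[φ1→slip] = [0, 1, 0]
r2 m[φ1→wind] = [1, 0, 0]
r2 m[φ2→slip] = [4, 8, 6]
r2 m[φ3→fog] = [0, 7, 4]
r2 m[φ4→wind] = [9, 7, 5]
r2 m[φ5→fog] = [8, 8, 2]
r2 m[φ6→fog] = [7, 9, 8]
r2 m[snow→φ0] = [0, 0, 0]
r2 m[fog→φ1] = [15, 24, 14]
r2 m[fog→φ3] = [16, 17, 10]
r2 m[fog→φ5] = [8, 16, 12]
r2 m[fog→φ6] = [9, 15, 6]
r2 m[slip→φ1] = [4, 8, 6]
r2 m[slip→φ2] = [0, 1, 0]
r2 m[wind→φ0] = [10, 7, 5]
r2 m[wind→φ1] = [11, 7, 6]
r2 m[wind→φ4] = [3, 0, 1]
r3 m[φ0→snow] = [7, 9, 6]
r3 m[φ0→wind] = [2, 0, 1]
r3 m[φ1→fog] = [15, 11, 10]
r3 m[φ1→slip] = [20, 25, 27]
r3 m[φ1→wind] = [22, 22, 18]
r3 m[φ2→slip] = [4, 8, 6]
r3 m[φ3→fog] = [0, 7, 4]
r3 m[φ4→wind] = [9, 7, 5]
r3 m[φ5→fog] = [8, 8, 2]
r3 m[φ6→fog] = [7, 9, 8]
r3 m[snow→φ0] = [0, 0, 0]
r3 m[fog→φ1] = [15, 24, 14]
r3 m[fog→φ3] = [16, 17, 10]
r3 m[fog→φ5] = [8, 16, 12]
r3 m[fog→φ6] = [9, 15, 6]
r3 m[slip→φ1] = [4, 8, 6]
r3 m[slip→φ2] = [0, 1, 0]
r3 m[wind→φ0] = [10, 7, 5]
r3 m[wind→φ1] = [11, 7, 6]
r3 m[wind→φ4] = [3, 0, 1]
r4 m[φ0→snow] = [7, 9, 6]
r4 m[φ0→wind] = [2, 0, 1]
r4 m[φ1→fog] = [15, 11, 10]
r4 m[φ1→slip] = [20, 25, 27]
r4 m[φ1→wind] = [22, 22, 18]
r4 m[φ2→slip] = [4, 8, 6]
r4 m[φ3→fog] = [0, 7, 4]
r4 m[φ4→wind] = [9, 7, 5]
r4 m[φ5→fog] = [8, 8, 2]
r4 m[φ6→fog] = [7, 9, 8]
r4 m[snow→φ0] = [0, 0, 0]
r4 m[fog→φ1] = [15, 24, 14]
r4 m[fog→φ3] = [30, 28, 20]
r4 m[fog→φ5] = [22, 27, 22]
r4 m[fog→φ6] = [23, 26, 16]
r4 m[slip→φ1] = [4, 8, 6]
r4 m[slip→φ2] = [20, 25, 27]
r4 m[wind→φ0] = [31, 29, 23]
r4 m[wind→φ1] = [11, 7, 6]
r4 m[wind→φ4] = [24, 22, 19]
r5 m[φ0→snow] = [29, 27, 24]
r5 m[φ0→wind] = [2, 0, 1]
r5 m[φ1→fog] = [15, 11, 10]
r5 m[φ1→slip] = [20, 25, 27]
r5 m[φ1→wind] = [22, 22, 18]
r5 m[φ2→slip] = [4, 8, 6]
r5 m[φ3→fog] = [0, 7, 4]
r5 m[φ4→wind] = [9, 7, 5]
r5 m[φ5→fog] = [8, 8, 2]
r5 m[φ6→fog] = [7, 9, 8]
r5 m[snow→φ0] = [0, 0, 0]
r5 m[fog→φ1] = [15, 24, 14]
r5 m[fog→φ3] = [30, 28, 20]
r5 m[fog→φ5] = [22, 27, 22]
r5 m[fog→φ6] = [23, 26, 16]
r5 m[slip→φ1] = [4, 8, 6]
r5 m[slip→φ2] = [20, 25, 27]
r5 m[wind→φ0] = [31, 29, 23]
r5 m[wind→φ1] = [11, 7, 6]
r5 m[wind→φ4] = [24, 22, 19]
r6 m[φ0→snow] = [29, 27, 24]
r6 m[φ0→wind] = [2, 0, 1]
r6 m[φ1→fog] = [15, 11, 10]
r6 m[φ1→slip] = [20, 25, 27]
r6 m[φ1→wind] = [22, 22, 18]
r6 m[φ2→slip] = [4, 8, 6]
r6 m[φ3→fog] = [0, 7, 4]
r6 m[φ4→wind] = [9, 7, 5]
r6 m[φ5→fog] = [8, 8, 2]
r6 m[φ6→fog] = [7, 9, 8]
r6 m[snow→φ0] = [0, 0, 0]
r6 m[fog→φ1] = [15, 24, 14]
r6 m[fog→φ3] = [30, 28, 20]
r6 m[fog→φ5] = [22, 27, 22]
r6 m[fog→φ6] = [23, 26, 16]
r6 m[slip→φ1] = [4, 8, 6]
r6 m[slip→φ2] = [20, 25, 27]
r6 m[wind→φ0] = [31, 29, 23]
r6 m[wind→φ1] = [11, 7, 6]
r6 m[wind→φ4] = [24, 22, 19]
fixed point reached at round 6
traceback from snow: (snow=2, fog=2, slip=0, wind=2), score=24

assignment: (snow=2, fog=2, slip=0, wind=2); score = 24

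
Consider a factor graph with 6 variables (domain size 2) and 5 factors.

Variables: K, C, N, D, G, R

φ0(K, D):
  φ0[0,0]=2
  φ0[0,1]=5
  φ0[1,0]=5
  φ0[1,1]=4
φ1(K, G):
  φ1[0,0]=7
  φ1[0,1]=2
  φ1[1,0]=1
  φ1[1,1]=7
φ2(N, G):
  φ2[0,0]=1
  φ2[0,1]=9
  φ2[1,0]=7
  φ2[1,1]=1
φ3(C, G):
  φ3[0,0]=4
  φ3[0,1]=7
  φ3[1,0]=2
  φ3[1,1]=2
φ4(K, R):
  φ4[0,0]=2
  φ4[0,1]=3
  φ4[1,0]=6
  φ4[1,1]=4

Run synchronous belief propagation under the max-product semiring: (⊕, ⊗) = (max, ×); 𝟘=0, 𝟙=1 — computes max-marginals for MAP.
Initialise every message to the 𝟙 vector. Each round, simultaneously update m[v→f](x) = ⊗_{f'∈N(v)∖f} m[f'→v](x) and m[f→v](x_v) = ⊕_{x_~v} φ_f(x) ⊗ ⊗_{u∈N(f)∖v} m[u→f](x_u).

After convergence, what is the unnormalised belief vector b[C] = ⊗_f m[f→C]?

init: all messages = 𝟙 over 2 values
r1 m[φ0→K] = [5, 5]
r1 m[φ0→D] = [5, 5]
r1 m[φ1→K] = [7, 7]
r1 m[φ1→G] = [7, 7]
r1 m[φ2→N] = [9, 7]
r1 m[φ2→G] = [7, 9]
r1 m[φ3→C] = [7, 2]
r1 m[φ3→G] = [4, 7]
r1 m[φ4→K] = [3, 6]
r1 m[φ4→R] = [6, 4]
r1 m[K→φ0] = [1, 1]
r1 m[K→φ1] = [1, 1]
r1 m[K→φ4] = [1, 1]
r1 m[C→φ3] = [1, 1]
r1 m[N→φ2] = [1, 1]
r1 m[D→φ0] = [1, 1]
r1 m[G→φ1] = [1, 1]
r1 m[G→φ2] = [1, 1]
r1 m[G→φ3] = [1, 1]
r1 m[R→φ4] = [1, 1]
r2 m[φ0→K] = [5, 5]
r2 m[φ0→D] = [5, 5]
r2 m[φ1→K] = [7, 7]
r2 m[φ1→G] = [7, 7]
r2 m[φ2→N] = [9, 7]
r2 m[φ2→G] = [7, 9]
r2 m[φ3→C] = [7, 2]
r2 m[φ3→G] = [4, 7]
r2 m[φ4→K] = [3, 6]
r2 m[φ4→R] = [6, 4]
r2 m[K→φ0] = [21, 42]
r2 m[K→φ1] = [15, 30]
r2 m[K→φ4] = [35, 35]
r2 m[C→φ3] = [1, 1]
r2 m[N→φ2] = [1, 1]
r2 m[D→φ0] = [1, 1]
r2 m[G→φ1] = [28, 63]
r2 m[G→φ2] = [28, 49]
r2 m[G→φ3] = [49, 63]
r2 m[R→φ4] = [1, 1]
r3 m[φ0→K] = [5, 5]
r3 m[φ0→D] = [210, 168]
r3 m[φ1→K] = [196, 441]
r3 m[φ1→G] = [105, 210]
r3 m[φ2→N] = [441, 196]
r3 m[φ2→G] = [7, 9]
r3 m[φ3→C] = [441, 126]
r3 m[φ3→G] = [4, 7]
r3 m[φ4→K] = [3, 6]
r3 m[φ4→R] = [210, 140]
r3 m[K→φ0] = [21, 42]
r3 m[K→φ1] = [15, 30]
r3 m[K→φ4] = [35, 35]
r3 m[C→φ3] = [1, 1]
r3 m[N→φ2] = [1, 1]
r3 m[D→φ0] = [1, 1]
r3 m[G→φ1] = [28, 63]
r3 m[G→φ2] = [28, 49]
r3 m[G→φ3] = [49, 63]
r3 m[R→φ4] = [1, 1]
r4 m[φ0→K] = [5, 5]
r4 m[φ0→D] = [210, 168]
r4 m[φ1→K] = [196, 441]
r4 m[φ1→G] = [105, 210]
r4 m[φ2→N] = [441, 196]
r4 m[φ2→G] = [7, 9]
r4 m[φ3→C] = [441, 126]
r4 m[φ3→G] = [4, 7]
r4 m[φ4→K] = [3, 6]
r4 m[φ4→R] = [210, 140]
r4 m[K→φ0] = [588, 2646]
r4 m[K→φ1] = [15, 30]
r4 m[K→φ4] = [980, 2205]
r4 m[C→φ3] = [1, 1]
r4 m[N→φ2] = [1, 1]
r4 m[D→φ0] = [1, 1]
r4 m[G→φ1] = [28, 63]
r4 m[G→φ2] = [420, 1470]
r4 m[G→φ3] = [735, 1890]
r4 m[R→φ4] = [1, 1]
r5 m[φ0→K] = [5, 5]
r5 m[φ0→D] = [13230, 10584]
r5 m[φ1→K] = [196, 441]
r5 m[φ1→G] = [105, 210]
r5 m[φ2→N] = [13230, 2940]
r5 m[φ2→G] = [7, 9]
r5 m[φ3→C] = [13230, 3780]
r5 m[φ3→G] = [4, 7]
r5 m[φ4→K] = [3, 6]
r5 m[φ4→R] = [13230, 8820]
r5 m[K→φ0] = [588, 2646]
r5 m[K→φ1] = [15, 30]
r5 m[K→φ4] = [980, 2205]
r5 m[C→φ3] = [1, 1]
r5 m[N→φ2] = [1, 1]
r5 m[D→φ0] = [1, 1]
r5 m[G→φ1] = [28, 63]
r5 m[G→φ2] = [420, 1470]
r5 m[G→φ3] = [735, 1890]
r5 m[R→φ4] = [1, 1]
r6 m[φ0→K] = [5, 5]
r6 m[φ0→D] = [13230, 10584]
r6 m[φ1→K] = [196, 441]
r6 m[φ1→G] = [105, 210]
r6 m[φ2→N] = [13230, 2940]
r6 m[φ2→G] = [7, 9]
r6 m[φ3→C] = [13230, 3780]
r6 m[φ3→G] = [4, 7]
r6 m[φ4→K] = [3, 6]
r6 m[φ4→R] = [13230, 8820]
r6 m[K→φ0] = [588, 2646]
r6 m[K→φ1] = [15, 30]
r6 m[K→φ4] = [980, 2205]
r6 m[C→φ3] = [1, 1]
r6 m[N→φ2] = [1, 1]
r6 m[D→φ0] = [1, 1]
r6 m[G→φ1] = [28, 63]
r6 m[G→φ2] = [420, 1470]
r6 m[G→φ3] = [735, 1890]
r6 m[R→φ4] = [1, 1]
fixed point reached at round 6
b[C] = ⊗ incoming = [13230, 3780]

b[C] = [13230, 3780]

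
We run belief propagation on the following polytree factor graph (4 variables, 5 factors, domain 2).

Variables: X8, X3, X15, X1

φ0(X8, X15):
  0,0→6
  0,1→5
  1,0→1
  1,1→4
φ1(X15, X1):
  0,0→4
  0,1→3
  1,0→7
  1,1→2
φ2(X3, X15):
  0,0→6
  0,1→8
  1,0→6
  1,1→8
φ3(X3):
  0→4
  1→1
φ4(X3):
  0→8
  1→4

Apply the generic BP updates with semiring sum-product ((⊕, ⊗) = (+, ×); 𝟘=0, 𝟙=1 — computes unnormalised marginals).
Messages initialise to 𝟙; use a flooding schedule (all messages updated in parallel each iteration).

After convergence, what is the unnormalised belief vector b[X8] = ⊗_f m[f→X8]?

b[X8] = [22032, 11880]

init: all messages = 𝟙 over 2 values
r1 m[φ0→X8] = [11, 5]
r1 m[φ0→X15] = [7, 9]
r1 m[φ1→X15] = [7, 9]
r1 m[φ1→X1] = [11, 5]
r1 m[φ2→X3] = [14, 14]
r1 m[φ2→X15] = [12, 16]
r1 m[φ3→X3] = [4, 1]
r1 m[φ4→X3] = [8, 4]
r1 m[X8→φ0] = [1, 1]
r1 m[X3→φ2] = [1, 1]
r1 m[X3→φ3] = [1, 1]
r1 m[X3→φ4] = [1, 1]
r1 m[X15→φ0] = [1, 1]
r1 m[X15→φ1] = [1, 1]
r1 m[X15→φ2] = [1, 1]
r1 m[X1→φ1] = [1, 1]
r2 m[φ0→X8] = [11, 5]
r2 m[φ0→X15] = [7, 9]
r2 m[φ1→X15] = [7, 9]
r2 m[φ1→X1] = [11, 5]
r2 m[φ2→X3] = [14, 14]
r2 m[φ2→X15] = [12, 16]
r2 m[φ3→X3] = [4, 1]
r2 m[φ4→X3] = [8, 4]
r2 m[X8→φ0] = [1, 1]
r2 m[X3→φ2] = [32, 4]
r2 m[X3→φ3] = [112, 56]
r2 m[X3→φ4] = [56, 14]
r2 m[X15→φ0] = [84, 144]
r2 m[X15→φ1] = [84, 144]
r2 m[X15→φ2] = [49, 81]
r2 m[X1→φ1] = [1, 1]
r3 m[φ0→X8] = [1224, 660]
r3 m[φ0→X15] = [7, 9]
r3 m[φ1→X15] = [7, 9]
r3 m[φ1→X1] = [1344, 540]
r3 m[φ2→X3] = [942, 942]
r3 m[φ2→X15] = [216, 288]
r3 m[φ3→X3] = [4, 1]
r3 m[φ4→X3] = [8, 4]
r3 m[X8→φ0] = [1, 1]
r3 m[X3→φ2] = [32, 4]
r3 m[X3→φ3] = [112, 56]
r3 m[X3→φ4] = [56, 14]
r3 m[X15→φ0] = [84, 144]
r3 m[X15→φ1] = [84, 144]
r3 m[X15→φ2] = [49, 81]
r3 m[X1→φ1] = [1, 1]
r4 m[φ0→X8] = [1224, 660]
r4 m[φ0→X15] = [7, 9]
r4 m[φ1→X15] = [7, 9]
r4 m[φ1→X1] = [1344, 540]
r4 m[φ2→X3] = [942, 942]
r4 m[φ2→X15] = [216, 288]
r4 m[φ3→X3] = [4, 1]
r4 m[φ4→X3] = [8, 4]
r4 m[X8→φ0] = [1, 1]
r4 m[X3→φ2] = [32, 4]
r4 m[X3→φ3] = [7536, 3768]
r4 m[X3→φ4] = [3768, 942]
r4 m[X15→φ0] = [1512, 2592]
r4 m[X15→φ1] = [1512, 2592]
r4 m[X15→φ2] = [49, 81]
r4 m[X1→φ1] = [1, 1]
r5 m[φ0→X8] = [22032, 11880]
r5 m[φ0→X15] = [7, 9]
r5 m[φ1→X15] = [7, 9]
r5 m[φ1→X1] = [24192, 9720]
r5 m[φ2→X3] = [942, 942]
r5 m[φ2→X15] = [216, 288]
r5 m[φ3→X3] = [4, 1]
r5 m[φ4→X3] = [8, 4]
r5 m[X8→φ0] = [1, 1]
r5 m[X3→φ2] = [32, 4]
r5 m[X3→φ3] = [7536, 3768]
r5 m[X3→φ4] = [3768, 942]
r5 m[X15→φ0] = [1512, 2592]
r5 m[X15→φ1] = [1512, 2592]
r5 m[X15→φ2] = [49, 81]
r5 m[X1→φ1] = [1, 1]
r6 m[φ0→X8] = [22032, 11880]
r6 m[φ0→X15] = [7, 9]
r6 m[φ1→X15] = [7, 9]
r6 m[φ1→X1] = [24192, 9720]
r6 m[φ2→X3] = [942, 942]
r6 m[φ2→X15] = [216, 288]
r6 m[φ3→X3] = [4, 1]
r6 m[φ4→X3] = [8, 4]
r6 m[X8→φ0] = [1, 1]
r6 m[X3→φ2] = [32, 4]
r6 m[X3→φ3] = [7536, 3768]
r6 m[X3→φ4] = [3768, 942]
r6 m[X15→φ0] = [1512, 2592]
r6 m[X15→φ1] = [1512, 2592]
r6 m[X15→φ2] = [49, 81]
r6 m[X1→φ1] = [1, 1]
fixed point reached at round 6
b[X8] = ⊗ incoming = [22032, 11880]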